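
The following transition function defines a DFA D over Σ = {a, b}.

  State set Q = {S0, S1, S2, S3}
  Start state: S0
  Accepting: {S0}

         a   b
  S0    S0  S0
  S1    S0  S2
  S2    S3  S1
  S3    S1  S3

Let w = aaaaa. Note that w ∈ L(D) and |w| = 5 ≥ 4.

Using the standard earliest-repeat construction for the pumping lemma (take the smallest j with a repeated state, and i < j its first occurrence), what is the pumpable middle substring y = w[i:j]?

a

Run of D on w = a a a a a:
  step 0: S0  (start)
  step 1: S0  (read a: S0→S0)   ← first repeat (S0 seen earlier)
  step 2: S0  (read a: S0→S0)
  step 3: S0  (read a: S0→S0)
  step 4: S0  (read a: S0→S0)
  step 5: S0  (read a: S0→S0)

So i = 0, j = 1, giving x = w[0:0] = ε, y = w[0:1] = a, z = w[1:5] = aaaa.
Check: |xy| = 1 ≤ 4 and |y| = 1 ≥ 1. Reading y takes D from S0 back to S0, so every xyⁱz is accepted.
Pumping length from the standard proof: p = 4 (the number of states). The repeated state found above gives |xy| = j ≤ 4 and |y| = j − i ≥ 1.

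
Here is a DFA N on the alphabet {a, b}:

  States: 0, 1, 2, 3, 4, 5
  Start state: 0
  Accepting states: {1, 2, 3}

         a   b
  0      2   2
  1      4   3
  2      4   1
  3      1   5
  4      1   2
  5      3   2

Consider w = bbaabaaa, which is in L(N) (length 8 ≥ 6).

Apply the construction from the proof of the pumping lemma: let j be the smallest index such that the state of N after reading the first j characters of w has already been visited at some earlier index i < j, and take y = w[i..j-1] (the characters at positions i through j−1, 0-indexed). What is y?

aa

Run of N on w = b b a a b a a a:
  step 0: 0  (start)
  step 1: 2  (read b: 0→2)
  step 2: 1  (read b: 2→1)
  step 3: 4  (read a: 1→4)
  step 4: 1  (read a: 4→1)   ← first repeat (1 seen earlier)
  step 5: 3  (read b: 1→3)
  step 6: 1  (read a: 3→1)
  step 7: 4  (read a: 1→4)
  step 8: 1  (read a: 4→1)

So i = 2, j = 4, giving x = w[0:2] = bb, y = w[2:4] = aa, z = w[4:8] = baaa.
Check: |xy| = 4 ≤ 6 and |y| = 2 ≥ 1. Reading y takes N from 1 back to 1, so every xyⁱz is accepted.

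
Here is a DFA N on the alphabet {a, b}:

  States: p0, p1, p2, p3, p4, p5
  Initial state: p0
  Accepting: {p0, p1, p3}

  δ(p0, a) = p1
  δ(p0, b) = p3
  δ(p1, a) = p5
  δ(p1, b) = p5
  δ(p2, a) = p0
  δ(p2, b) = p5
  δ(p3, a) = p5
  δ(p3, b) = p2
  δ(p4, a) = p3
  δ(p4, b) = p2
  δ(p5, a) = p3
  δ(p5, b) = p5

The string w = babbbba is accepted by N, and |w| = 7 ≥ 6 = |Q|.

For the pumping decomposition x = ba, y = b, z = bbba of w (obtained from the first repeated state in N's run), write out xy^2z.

xy^2z = ba·b·b·bbba = babbbbba.
Reading y = b takes N from p5 back to p5, so after x·y·y the machine is still in p5, and z then leads to the accepting state p3. Hence babbbbba ∈ L(N).

babbbbba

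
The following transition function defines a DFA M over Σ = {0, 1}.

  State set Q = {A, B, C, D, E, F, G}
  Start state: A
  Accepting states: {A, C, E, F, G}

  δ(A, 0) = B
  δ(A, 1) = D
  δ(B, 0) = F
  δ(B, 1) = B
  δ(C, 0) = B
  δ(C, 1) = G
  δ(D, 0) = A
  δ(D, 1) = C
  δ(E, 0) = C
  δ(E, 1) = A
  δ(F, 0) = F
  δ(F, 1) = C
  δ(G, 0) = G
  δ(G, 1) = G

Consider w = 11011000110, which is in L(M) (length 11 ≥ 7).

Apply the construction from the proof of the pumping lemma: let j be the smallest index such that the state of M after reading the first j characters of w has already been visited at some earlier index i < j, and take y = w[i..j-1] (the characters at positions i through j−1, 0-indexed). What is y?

1

Run of M on w = 1 1 0 1 1 0 0 0 1 1 0:
  step 0: A  (start)
  step 1: D  (read 1: A→D)
  step 2: C  (read 1: D→C)
  step 3: B  (read 0: C→B)
  step 4: B  (read 1: B→B)   ← first repeat (B seen earlier)
  step 5: B  (read 1: B→B)
  step 6: F  (read 0: B→F)
  step 7: F  (read 0: F→F)
  step 8: F  (read 0: F→F)
  step 9: C  (read 1: F→C)
  step 10: G  (read 1: C→G)
  step 11: G  (read 0: G→G)

So i = 3, j = 4, giving x = w[0:3] = 110, y = w[3:4] = 1, z = w[4:11] = 1000110.
Check: |xy| = 4 ≤ 7 and |y| = 1 ≥ 1. Reading y takes M from B back to B, so every xyⁱz is accepted.
With |Q| = 7, pigeonhole forces a state repeat no later than step 7; the substring read between the first and second visits to that state can be pumped.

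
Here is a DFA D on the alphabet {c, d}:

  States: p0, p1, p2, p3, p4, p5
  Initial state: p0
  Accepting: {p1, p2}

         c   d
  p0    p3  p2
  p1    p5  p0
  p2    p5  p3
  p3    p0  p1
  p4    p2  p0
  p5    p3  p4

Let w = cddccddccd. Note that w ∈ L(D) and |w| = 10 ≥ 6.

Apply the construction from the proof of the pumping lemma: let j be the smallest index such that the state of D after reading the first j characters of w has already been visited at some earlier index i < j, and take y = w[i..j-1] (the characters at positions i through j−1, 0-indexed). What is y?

cdd

Run of D on w = c d d c c d d c c d:
  step 0: p0  (start)
  step 1: p3  (read c: p0→p3)
  step 2: p1  (read d: p3→p1)
  step 3: p0  (read d: p1→p0)   ← first repeat (p0 seen earlier)
  step 4: p3  (read c: p0→p3)
  step 5: p0  (read c: p3→p0)
  step 6: p2  (read d: p0→p2)
  step 7: p3  (read d: p2→p3)
  step 8: p0  (read c: p3→p0)
  step 9: p3  (read c: p0→p3)
  step 10: p1  (read d: p3→p1)

So i = 0, j = 3, giving x = w[0:0] = ε, y = w[0:3] = cdd, z = w[3:10] = ccddccd.
Check: |xy| = 3 ≤ 6 and |y| = 3 ≥ 1. Reading y takes D from p0 back to p0, so every xyⁱz is accepted.
With |Q| = 6, pigeonhole forces a state repeat no later than step 6; the substring read between the first and second visits to that state can be pumped.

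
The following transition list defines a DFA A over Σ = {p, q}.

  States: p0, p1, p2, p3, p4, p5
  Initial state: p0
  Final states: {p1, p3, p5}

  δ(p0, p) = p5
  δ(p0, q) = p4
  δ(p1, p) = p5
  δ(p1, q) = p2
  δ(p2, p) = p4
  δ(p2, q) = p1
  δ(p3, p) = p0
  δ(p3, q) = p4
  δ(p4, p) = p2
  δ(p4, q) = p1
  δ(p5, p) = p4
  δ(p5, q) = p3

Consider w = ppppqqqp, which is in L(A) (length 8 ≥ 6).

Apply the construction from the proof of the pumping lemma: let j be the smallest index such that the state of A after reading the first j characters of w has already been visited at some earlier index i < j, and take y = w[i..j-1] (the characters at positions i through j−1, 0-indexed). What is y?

pp

Run of A on w = p p p p q q q p:
  step 0: p0  (start)
  step 1: p5  (read p: p0→p5)
  step 2: p4  (read p: p5→p4)
  step 3: p2  (read p: p4→p2)
  step 4: p4  (read p: p2→p4)   ← first repeat (p4 seen earlier)
  step 5: p1  (read q: p4→p1)
  step 6: p2  (read q: p1→p2)
  step 7: p1  (read q: p2→p1)
  step 8: p5  (read p: p1→p5)

So i = 2, j = 4, giving x = w[0:2] = pp, y = w[2:4] = pp, z = w[4:8] = qqqp.
Check: |xy| = 4 ≤ 6 and |y| = 2 ≥ 1. Reading y takes A from p4 back to p4, so every xyⁱz is accepted.
The DFA has 6 states, so the proof of the pumping lemma guarantees a repeated state among the first 6+1 visited; the segment between the two visits is the pumpable y.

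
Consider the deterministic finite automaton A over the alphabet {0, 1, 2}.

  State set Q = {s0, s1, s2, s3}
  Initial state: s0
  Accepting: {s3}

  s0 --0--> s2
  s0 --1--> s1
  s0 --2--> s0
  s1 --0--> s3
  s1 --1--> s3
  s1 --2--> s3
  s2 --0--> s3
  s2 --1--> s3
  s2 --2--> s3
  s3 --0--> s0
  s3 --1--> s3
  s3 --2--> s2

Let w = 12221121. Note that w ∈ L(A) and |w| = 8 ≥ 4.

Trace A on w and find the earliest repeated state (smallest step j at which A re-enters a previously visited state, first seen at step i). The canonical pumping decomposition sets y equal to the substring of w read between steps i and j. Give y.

State sequence: s0 -1-> s1 -2-> s3 -2-> s2 -2-> s3 -1-> s3 -1-> s3 -2-> s2 -1-> s3
First repeat at step 4: s3 was already visited.

So i = 2, j = 4, giving x = w[0:2] = 12, y = w[2:4] = 22, z = w[4:8] = 1121.
Check: |xy| = 4 ≤ 4 and |y| = 2 ≥ 1. Reading y takes A from s3 back to s3, so every xyⁱz is accepted.
The DFA has 4 states, so the proof of the pumping lemma guarantees a repeated state among the first 4+1 visited; the segment between the two visits is the pumpable y.

22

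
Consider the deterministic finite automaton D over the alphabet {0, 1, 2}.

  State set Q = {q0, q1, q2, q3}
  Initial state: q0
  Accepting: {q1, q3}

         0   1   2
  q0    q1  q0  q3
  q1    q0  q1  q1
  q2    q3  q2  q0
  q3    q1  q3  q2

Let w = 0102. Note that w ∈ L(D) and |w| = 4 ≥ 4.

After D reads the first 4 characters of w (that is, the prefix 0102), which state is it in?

q3

State sequence: q0 -0-> q1 -1-> q1 -0-> q0 -2-> q3

After reading 4 characters, D is in state q3.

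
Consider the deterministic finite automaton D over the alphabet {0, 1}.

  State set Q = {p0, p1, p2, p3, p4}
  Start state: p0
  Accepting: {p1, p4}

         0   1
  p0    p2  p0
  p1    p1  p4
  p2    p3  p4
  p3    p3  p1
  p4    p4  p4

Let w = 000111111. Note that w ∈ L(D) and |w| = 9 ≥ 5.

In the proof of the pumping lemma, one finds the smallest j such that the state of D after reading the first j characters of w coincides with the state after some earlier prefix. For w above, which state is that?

p3

Run of D on w = 0 0 0 1 1 1 1 1 1:
  step 0: p0  (start)
  step 1: p2  (read 0: p0→p2)
  step 2: p3  (read 0: p2→p3)
  step 3: p3  (read 0: p3→p3)   ← first repeat (p3 seen earlier)
  step 4: p1  (read 1: p3→p1)
  step 5: p4  (read 1: p1→p4)
  step 6: p4  (read 1: p4→p4)
  step 7: p4  (read 1: p4→p4)
  step 8: p4  (read 1: p4→p4)
  step 9: p4  (read 1: p4→p4)

The earliest repeat is at step j = 3: D is in p3, which it already visited at step i = 2.
Since D has 5 states, any run of length ≥ 5 visits 5+1 states, so by pigeonhole some state repeats within the first 5 steps — that repeat gives the pumpable loop.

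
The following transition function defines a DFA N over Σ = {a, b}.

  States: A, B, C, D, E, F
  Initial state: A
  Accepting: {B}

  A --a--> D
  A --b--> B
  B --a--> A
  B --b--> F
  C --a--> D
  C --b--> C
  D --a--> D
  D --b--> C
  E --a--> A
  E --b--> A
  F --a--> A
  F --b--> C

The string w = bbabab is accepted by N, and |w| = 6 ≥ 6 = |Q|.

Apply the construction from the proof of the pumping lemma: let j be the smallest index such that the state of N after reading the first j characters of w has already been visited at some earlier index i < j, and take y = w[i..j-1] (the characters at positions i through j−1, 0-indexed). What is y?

Run of N on w = b b a b a b:
  step 0: A  (start)
  step 1: B  (read b: A→B)
  step 2: F  (read b: B→F)
  step 3: A  (read a: F→A)   ← first repeat (A seen earlier)
  step 4: B  (read b: A→B)
  step 5: A  (read a: B→A)
  step 6: B  (read b: A→B)

So i = 0, j = 3, giving x = w[0:0] = ε, y = w[0:3] = bba, z = w[3:6] = bab.
Check: |xy| = 3 ≤ 6 and |y| = 3 ≥ 1. Reading y takes N from A back to A, so every xyⁱz is accepted.
Since N has 6 states, any run of length ≥ 6 visits 6+1 states, so by pigeonhole some state repeats within the first 6 steps — that repeat gives the pumpable loop.

bba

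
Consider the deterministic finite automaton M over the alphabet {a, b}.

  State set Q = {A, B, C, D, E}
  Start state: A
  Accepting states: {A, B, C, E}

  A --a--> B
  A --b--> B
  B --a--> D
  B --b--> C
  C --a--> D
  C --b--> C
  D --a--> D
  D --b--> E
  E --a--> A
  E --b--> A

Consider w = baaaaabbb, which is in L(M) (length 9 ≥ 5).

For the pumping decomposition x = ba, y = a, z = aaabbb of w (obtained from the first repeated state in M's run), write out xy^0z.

xy⁰z = xz = ba·aaabbb = baaaabbb.
Reading y = a takes M from D back to D, so after x the machine is still in D, and z then leads to the accepting state B. Hence baaaabbb ∈ L(M).

baaaabbb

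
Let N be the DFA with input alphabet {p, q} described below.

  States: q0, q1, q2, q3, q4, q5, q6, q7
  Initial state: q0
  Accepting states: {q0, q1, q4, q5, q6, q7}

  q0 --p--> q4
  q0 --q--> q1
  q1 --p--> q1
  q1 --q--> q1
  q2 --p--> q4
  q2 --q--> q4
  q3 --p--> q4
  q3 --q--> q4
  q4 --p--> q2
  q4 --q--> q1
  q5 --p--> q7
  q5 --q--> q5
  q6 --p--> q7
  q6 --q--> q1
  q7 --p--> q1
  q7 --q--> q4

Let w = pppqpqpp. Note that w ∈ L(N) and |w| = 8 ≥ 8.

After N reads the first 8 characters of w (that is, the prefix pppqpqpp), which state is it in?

q1

State sequence: q0 -p-> q4 -p-> q2 -p-> q4 -q-> q1 -p-> q1 -q-> q1 -p-> q1 -p-> q1

After reading 8 characters, N is in state q1.
(This kind of state-tracing is the core of the pumping-lemma construction: with 8 states, pigeonhole forces a repeat within the first 8 steps.)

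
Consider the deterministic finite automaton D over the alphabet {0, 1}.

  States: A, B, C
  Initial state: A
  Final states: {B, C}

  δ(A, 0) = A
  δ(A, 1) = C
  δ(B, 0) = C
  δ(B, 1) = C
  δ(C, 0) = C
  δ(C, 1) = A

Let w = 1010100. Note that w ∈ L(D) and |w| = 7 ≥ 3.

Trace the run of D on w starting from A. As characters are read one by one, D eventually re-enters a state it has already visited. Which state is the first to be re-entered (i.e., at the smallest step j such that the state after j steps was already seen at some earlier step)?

Run of D on w = 1 0 1 0 1 0 0:
  step 0: A  (start)
  step 1: C  (read 1: A→C)
  step 2: C  (read 0: C→C)   ← first repeat (C seen earlier)
  step 3: A  (read 1: C→A)
  step 4: A  (read 0: A→A)
  step 5: C  (read 1: A→C)
  step 6: C  (read 0: C→C)
  step 7: C  (read 0: C→C)

The earliest repeat is at step j = 2: D is in C, which it already visited at step i = 1.
The DFA has 3 states, so the proof of the pumping lemma guarantees a repeated state among the first 3+1 visited; the segment between the two visits is the pumpable y.

C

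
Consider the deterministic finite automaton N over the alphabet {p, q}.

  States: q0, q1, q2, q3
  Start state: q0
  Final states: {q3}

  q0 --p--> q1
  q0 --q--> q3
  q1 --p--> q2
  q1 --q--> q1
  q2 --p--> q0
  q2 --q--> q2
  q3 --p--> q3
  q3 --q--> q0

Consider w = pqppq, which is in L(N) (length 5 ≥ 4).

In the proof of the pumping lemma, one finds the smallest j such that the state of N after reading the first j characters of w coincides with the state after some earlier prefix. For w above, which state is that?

Run of N on w = p q p p q:
  step 0: q0  (start)
  step 1: q1  (read p: q0→q1)
  step 2: q1  (read q: q1→q1)   ← first repeat (q1 seen earlier)
  step 3: q2  (read p: q1→q2)
  step 4: q0  (read p: q2→q0)
  step 5: q3  (read q: q0→q3)

The earliest repeat is at step j = 2: N is in q1, which it already visited at step i = 1.
Pumping length from the standard proof: p = 4 (the number of states). The repeated state found above gives |xy| = j ≤ 4 and |y| = j − i ≥ 1.

q1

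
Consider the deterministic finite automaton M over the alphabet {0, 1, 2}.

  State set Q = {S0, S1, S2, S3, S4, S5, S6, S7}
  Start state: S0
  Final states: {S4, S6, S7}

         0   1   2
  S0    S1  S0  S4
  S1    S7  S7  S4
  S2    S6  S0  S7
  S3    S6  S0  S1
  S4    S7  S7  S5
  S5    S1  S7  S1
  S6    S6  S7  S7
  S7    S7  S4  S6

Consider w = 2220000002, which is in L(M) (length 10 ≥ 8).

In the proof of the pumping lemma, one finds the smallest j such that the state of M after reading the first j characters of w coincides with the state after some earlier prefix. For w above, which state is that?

S7

Run of M on w = 2 2 2 0 0 0 0 0 0 2:
  step 0: S0  (start)
  step 1: S4  (read 2: S0→S4)
  step 2: S5  (read 2: S4→S5)
  step 3: S1  (read 2: S5→S1)
  step 4: S7  (read 0: S1→S7)
  step 5: S7  (read 0: S7→S7)   ← first repeat (S7 seen earlier)
  step 6: S7  (read 0: S7→S7)
  step 7: S7  (read 0: S7→S7)
  step 8: S7  (read 0: S7→S7)
  step 9: S7  (read 0: S7→S7)
  step 10: S6  (read 2: S7→S6)

The earliest repeat is at step j = 5: M is in S7, which it already visited at step i = 4.
With |Q| = 8, pigeonhole forces a state repeat no later than step 8; the substring read between the first and second visits to that state can be pumped.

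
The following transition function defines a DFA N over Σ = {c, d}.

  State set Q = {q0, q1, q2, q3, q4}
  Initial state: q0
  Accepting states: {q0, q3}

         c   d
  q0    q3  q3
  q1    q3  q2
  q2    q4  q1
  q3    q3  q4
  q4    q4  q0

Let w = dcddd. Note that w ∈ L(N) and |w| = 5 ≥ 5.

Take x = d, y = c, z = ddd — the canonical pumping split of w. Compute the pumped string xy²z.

xy^2z = d·c·c·ddd = dccddd.
Reading y = c takes N from q3 back to q3, so after x·y·y the machine is still in q3, and z then leads to the accepting state q3. Hence dccddd ∈ L(N).

dccddd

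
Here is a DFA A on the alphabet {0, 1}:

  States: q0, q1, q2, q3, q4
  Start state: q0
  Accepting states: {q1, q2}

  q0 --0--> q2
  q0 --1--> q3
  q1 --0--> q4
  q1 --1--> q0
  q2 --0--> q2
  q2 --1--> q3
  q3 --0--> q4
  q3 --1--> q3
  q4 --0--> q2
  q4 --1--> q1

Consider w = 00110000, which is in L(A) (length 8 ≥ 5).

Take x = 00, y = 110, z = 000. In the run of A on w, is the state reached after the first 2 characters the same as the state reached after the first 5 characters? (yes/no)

no

Run of A on the first 5 characters of w = 0 0 1 1 0:
  step 0: q0  (start)
  step 1: q2  (read 0: q0→q2)
  step 2: q2  (read 0: q2→q2)
  step 3: q3  (read 1: q2→q3)
  step 4: q3  (read 1: q3→q3)
  step 5: q4  (read 0: q3→q4)

After x (step 2): q2. After xy (step 5): q4.
They differ (q2 ≠ q4), so y is not a cycle from the state after x; this split is not the one the pumping-lemma construction produces, and pumping y need not keep the string in L(A).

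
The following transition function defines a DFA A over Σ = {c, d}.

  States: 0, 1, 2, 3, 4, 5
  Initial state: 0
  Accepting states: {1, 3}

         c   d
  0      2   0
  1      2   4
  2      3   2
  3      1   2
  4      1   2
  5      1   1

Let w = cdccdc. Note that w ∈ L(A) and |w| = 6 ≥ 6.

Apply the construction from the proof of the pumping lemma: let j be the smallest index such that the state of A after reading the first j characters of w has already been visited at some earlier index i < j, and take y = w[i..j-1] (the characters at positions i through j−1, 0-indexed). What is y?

State sequence: 0 -c-> 2 -d-> 2 -c-> 3 -c-> 1 -d-> 4 -c-> 1
First repeat at step 2: 2 was already visited.

So i = 1, j = 2, giving x = w[0:1] = c, y = w[1:2] = d, z = w[2:6] = ccdc.
Check: |xy| = 2 ≤ 6 and |y| = 1 ≥ 1. Reading y takes A from 2 back to 2, so every xyⁱz is accepted.

d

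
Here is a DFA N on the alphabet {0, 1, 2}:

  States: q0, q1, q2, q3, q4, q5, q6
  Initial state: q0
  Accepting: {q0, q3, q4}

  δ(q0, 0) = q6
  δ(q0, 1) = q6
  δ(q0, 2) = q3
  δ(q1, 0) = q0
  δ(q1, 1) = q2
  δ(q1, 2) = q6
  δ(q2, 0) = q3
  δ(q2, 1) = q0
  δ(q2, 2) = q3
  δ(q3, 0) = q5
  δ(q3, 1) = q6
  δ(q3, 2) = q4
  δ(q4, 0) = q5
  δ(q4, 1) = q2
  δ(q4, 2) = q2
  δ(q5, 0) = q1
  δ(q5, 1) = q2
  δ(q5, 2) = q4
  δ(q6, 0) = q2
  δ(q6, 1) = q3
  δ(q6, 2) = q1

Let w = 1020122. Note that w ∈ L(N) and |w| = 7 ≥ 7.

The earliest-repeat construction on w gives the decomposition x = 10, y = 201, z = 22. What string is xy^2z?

1020120122

xy^2z = 10·201·201·22 = 1020120122.
Reading y = 201 takes N from q2 back to q2, so after x·y·y the machine is still in q2, and z then leads to the accepting state q4. Hence 1020120122 ∈ L(N).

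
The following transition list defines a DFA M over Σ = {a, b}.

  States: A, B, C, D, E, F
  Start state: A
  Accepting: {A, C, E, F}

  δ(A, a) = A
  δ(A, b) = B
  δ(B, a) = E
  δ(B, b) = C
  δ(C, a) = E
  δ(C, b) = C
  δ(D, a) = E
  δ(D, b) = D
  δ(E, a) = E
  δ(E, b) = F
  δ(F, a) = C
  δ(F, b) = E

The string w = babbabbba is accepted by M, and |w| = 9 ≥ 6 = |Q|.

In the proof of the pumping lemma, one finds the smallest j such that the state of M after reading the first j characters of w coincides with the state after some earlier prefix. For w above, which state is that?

E

State sequence: A -b-> B -a-> E -b-> F -b-> E -a-> E -b-> F -b-> E -b-> F -a-> C
First repeat at step 4: E was already visited.

The earliest repeat is at step j = 4: M is in E, which it already visited at step i = 2.
Pumping length from the standard proof: p = 6 (the number of states). The repeated state found above gives |xy| = j ≤ 6 and |y| = j − i ≥ 1.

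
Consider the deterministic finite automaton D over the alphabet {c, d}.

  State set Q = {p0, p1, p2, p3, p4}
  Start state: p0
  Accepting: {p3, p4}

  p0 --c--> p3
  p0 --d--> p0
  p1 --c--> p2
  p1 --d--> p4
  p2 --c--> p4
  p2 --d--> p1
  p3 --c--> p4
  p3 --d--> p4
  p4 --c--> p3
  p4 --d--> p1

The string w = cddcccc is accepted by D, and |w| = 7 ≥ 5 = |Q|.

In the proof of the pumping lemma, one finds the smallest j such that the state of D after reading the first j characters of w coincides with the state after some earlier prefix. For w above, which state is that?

Run of D on w = c d d c c c c:
  step 0: p0  (start)
  step 1: p3  (read c: p0→p3)
  step 2: p4  (read d: p3→p4)
  step 3: p1  (read d: p4→p1)
  step 4: p2  (read c: p1→p2)
  step 5: p4  (read c: p2→p4)   ← first repeat (p4 seen earlier)
  step 6: p3  (read c: p4→p3)
  step 7: p4  (read c: p3→p4)

The earliest repeat is at step j = 5: D is in p4, which it already visited at step i = 2.

p4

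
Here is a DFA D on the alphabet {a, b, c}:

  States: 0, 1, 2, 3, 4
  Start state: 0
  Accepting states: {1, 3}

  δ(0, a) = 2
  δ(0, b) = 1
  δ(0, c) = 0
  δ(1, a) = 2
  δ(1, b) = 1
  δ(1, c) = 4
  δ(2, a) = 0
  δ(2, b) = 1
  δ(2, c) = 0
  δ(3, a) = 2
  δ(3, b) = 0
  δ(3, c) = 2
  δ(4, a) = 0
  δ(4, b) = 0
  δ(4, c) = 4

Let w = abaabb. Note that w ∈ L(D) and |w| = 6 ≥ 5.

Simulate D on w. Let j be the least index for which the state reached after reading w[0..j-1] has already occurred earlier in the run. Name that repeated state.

2

State sequence: 0 -a-> 2 -b-> 1 -a-> 2 -a-> 0 -b-> 1 -b-> 1
First repeat at step 3: 2 was already visited.

The earliest repeat is at step j = 3: D is in 2, which it already visited at step i = 1.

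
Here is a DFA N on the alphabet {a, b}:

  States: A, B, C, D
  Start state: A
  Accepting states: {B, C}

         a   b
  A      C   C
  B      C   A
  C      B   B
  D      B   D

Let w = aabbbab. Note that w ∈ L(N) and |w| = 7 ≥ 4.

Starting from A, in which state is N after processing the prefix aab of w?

A

Run of N on the first 3 characters of w = a a b:
  step 0: A  (start)
  step 1: C  (read a: A→C)
  step 2: B  (read a: C→B)
  step 3: A  (read b: B→A)

After reading 3 characters, N is in state A.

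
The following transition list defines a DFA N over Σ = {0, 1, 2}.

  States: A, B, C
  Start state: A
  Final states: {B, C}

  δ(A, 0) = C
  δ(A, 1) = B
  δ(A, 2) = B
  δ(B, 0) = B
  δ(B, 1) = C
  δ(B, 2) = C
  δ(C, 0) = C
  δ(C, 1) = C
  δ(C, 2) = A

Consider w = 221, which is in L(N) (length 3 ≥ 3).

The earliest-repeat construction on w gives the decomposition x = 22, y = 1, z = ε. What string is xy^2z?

2211

xy^2z = 22·1·1·ε = 2211.
Reading y = 1 takes N from C back to C, so after x·y·y the machine is still in C, and z then leads to the accepting state C. Hence 2211 ∈ L(N).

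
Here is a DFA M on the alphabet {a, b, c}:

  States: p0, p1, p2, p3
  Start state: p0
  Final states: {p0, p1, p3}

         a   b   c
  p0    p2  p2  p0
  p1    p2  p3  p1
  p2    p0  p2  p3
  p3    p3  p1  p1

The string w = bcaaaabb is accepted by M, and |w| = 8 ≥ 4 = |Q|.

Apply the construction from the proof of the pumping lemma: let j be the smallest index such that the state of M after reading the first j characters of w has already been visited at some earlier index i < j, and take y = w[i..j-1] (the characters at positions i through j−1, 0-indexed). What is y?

a

Run of M on w = b c a a a a b b:
  step 0: p0  (start)
  step 1: p2  (read b: p0→p2)
  step 2: p3  (read c: p2→p3)
  step 3: p3  (read a: p3→p3)   ← first repeat (p3 seen earlier)
  step 4: p3  (read a: p3→p3)
  step 5: p3  (read a: p3→p3)
  step 6: p3  (read a: p3→p3)
  step 7: p1  (read b: p3→p1)
  step 8: p3  (read b: p1→p3)

So i = 2, j = 3, giving x = w[0:2] = bc, y = w[2:3] = a, z = w[3:8] = aaabb.
Check: |xy| = 3 ≤ 4 and |y| = 1 ≥ 1. Reading y takes M from p3 back to p3, so every xyⁱz is accepted.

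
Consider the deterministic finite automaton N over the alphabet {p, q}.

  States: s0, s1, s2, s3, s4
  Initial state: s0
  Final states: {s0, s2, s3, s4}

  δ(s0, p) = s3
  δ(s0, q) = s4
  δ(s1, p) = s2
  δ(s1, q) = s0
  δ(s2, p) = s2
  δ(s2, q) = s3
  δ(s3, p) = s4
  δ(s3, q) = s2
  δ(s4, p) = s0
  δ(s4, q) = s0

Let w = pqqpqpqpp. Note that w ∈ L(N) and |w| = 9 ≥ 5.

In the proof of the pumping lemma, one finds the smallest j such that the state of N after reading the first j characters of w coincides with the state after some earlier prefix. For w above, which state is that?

Run of N on w = p q q p q p q p p:
  step 0: s0  (start)
  step 1: s3  (read p: s0→s3)
  step 2: s2  (read q: s3→s2)
  step 3: s3  (read q: s2→s3)   ← first repeat (s3 seen earlier)
  step 4: s4  (read p: s3→s4)
  step 5: s0  (read q: s4→s0)
  step 6: s3  (read p: s0→s3)
  step 7: s2  (read q: s3→s2)
  step 8: s2  (read p: s2→s2)
  step 9: s2  (read p: s2→s2)

The earliest repeat is at step j = 3: N is in s3, which it already visited at step i = 1.

s3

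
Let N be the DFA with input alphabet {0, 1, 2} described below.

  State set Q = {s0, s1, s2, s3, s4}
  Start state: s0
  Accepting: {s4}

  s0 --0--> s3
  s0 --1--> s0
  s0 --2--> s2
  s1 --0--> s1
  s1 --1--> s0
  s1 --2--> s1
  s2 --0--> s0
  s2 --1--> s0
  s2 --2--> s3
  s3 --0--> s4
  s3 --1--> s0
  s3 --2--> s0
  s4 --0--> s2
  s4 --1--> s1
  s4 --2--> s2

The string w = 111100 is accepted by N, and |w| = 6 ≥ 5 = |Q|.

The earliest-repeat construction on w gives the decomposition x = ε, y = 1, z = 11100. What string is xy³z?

xy^3z = ε·1·1·1·11100 = 11111100.
Reading y = 1 takes N from s0 back to s0, so after x·y·y·y the machine is still in s0, and z then leads to the accepting state s4. Hence 11111100 ∈ L(N).

11111100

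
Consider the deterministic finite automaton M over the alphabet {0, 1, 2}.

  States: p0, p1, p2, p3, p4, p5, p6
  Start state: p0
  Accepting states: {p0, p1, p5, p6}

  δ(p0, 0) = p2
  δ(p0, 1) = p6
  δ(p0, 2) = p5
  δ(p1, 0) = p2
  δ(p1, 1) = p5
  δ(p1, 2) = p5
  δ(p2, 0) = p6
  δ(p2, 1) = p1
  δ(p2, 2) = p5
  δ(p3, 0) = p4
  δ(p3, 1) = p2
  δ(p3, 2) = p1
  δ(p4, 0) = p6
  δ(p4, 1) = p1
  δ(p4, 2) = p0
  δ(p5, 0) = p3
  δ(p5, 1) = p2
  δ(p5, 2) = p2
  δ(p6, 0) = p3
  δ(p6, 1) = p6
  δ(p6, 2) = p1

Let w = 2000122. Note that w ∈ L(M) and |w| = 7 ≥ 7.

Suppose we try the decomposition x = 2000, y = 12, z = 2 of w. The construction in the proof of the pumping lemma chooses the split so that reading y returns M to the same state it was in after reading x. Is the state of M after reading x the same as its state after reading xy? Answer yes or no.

no

Run of M on the first 6 characters of w = 2 0 0 0 1 2:
  step 0: p0  (start)
  step 1: p5  (read 2: p0→p5)
  step 2: p3  (read 0: p5→p3)
  step 3: p4  (read 0: p3→p4)
  step 4: p6  (read 0: p4→p6)
  step 5: p6  (read 1: p6→p6)
  step 6: p1  (read 2: p6→p1)

After x (step 4): p6. After xy (step 6): p1.
They differ (p6 ≠ p1), so y is not a cycle from the state after x; this split is not the one the pumping-lemma construction produces, and pumping y need not keep the string in L(M).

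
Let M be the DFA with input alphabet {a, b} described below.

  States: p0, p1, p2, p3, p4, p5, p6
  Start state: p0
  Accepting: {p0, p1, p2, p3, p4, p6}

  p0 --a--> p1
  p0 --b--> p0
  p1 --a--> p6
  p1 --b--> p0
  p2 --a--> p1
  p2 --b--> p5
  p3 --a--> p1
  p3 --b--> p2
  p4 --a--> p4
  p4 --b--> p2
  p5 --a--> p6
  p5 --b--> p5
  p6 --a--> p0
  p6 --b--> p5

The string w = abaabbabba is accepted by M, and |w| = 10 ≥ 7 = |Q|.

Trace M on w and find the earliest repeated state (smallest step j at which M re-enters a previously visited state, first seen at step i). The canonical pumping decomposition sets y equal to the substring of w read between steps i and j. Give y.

ab

Run of M on w = a b a a b b a b b a:
  step 0: p0  (start)
  step 1: p1  (read a: p0→p1)
  step 2: p0  (read b: p1→p0)   ← first repeat (p0 seen earlier)
  step 3: p1  (read a: p0→p1)
  step 4: p6  (read a: p1→p6)
  step 5: p5  (read b: p6→p5)
  step 6: p5  (read b: p5→p5)
  step 7: p6  (read a: p5→p6)
  step 8: p5  (read b: p6→p5)
  step 9: p5  (read b: p5→p5)
  step 10: p6  (read a: p5→p6)

So i = 0, j = 2, giving x = w[0:0] = ε, y = w[0:2] = ab, z = w[2:10] = aabbabba.
Check: |xy| = 2 ≤ 7 and |y| = 2 ≥ 1. Reading y takes M from p0 back to p0, so every xyⁱz is accepted.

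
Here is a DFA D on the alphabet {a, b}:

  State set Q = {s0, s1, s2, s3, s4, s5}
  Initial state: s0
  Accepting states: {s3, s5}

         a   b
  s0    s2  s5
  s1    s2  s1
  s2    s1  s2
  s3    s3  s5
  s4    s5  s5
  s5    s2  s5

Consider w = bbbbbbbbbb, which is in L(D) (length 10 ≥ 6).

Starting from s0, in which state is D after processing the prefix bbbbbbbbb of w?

Run of D on the first 9 characters of w = b b b b b b b b b:
  step 0: s0  (start)
  step 1: s5  (read b: s0→s5)
  step 2: s5  (read b: s5→s5)
  step 3: s5  (read b: s5→s5)
  step 4: s5  (read b: s5→s5)
  step 5: s5  (read b: s5→s5)
  step 6: s5  (read b: s5→s5)
  step 7: s5  (read b: s5→s5)
  step 8: s5  (read b: s5→s5)
  step 9: s5  (read b: s5→s5)

After reading 9 characters, D is in state s5.
(This kind of state-tracing is the core of the pumping-lemma construction: with 6 states, pigeonhole forces a repeat within the first 6 steps.)

s5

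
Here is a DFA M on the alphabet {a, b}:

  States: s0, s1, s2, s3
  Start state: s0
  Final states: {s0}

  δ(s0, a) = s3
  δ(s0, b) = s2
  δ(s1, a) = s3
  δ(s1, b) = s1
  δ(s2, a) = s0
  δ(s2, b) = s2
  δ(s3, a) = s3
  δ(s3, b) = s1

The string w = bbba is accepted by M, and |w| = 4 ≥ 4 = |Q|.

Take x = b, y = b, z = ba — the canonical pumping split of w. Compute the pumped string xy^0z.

xy⁰z = xz = b·ba = bba.
Reading y = b takes M from s2 back to s2, so after x the machine is still in s2, and z then leads to the accepting state s0. Hence bba ∈ L(M).

bba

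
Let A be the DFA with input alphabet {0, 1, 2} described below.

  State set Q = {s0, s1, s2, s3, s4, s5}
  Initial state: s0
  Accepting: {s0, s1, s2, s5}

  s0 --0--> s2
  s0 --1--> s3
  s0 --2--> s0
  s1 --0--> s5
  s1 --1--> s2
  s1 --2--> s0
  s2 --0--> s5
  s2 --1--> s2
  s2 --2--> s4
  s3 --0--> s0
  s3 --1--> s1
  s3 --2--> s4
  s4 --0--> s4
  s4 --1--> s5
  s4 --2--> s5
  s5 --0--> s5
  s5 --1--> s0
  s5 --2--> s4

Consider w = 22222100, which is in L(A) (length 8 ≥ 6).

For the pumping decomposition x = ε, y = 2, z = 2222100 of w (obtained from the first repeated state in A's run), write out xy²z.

xy^2z = ε·2·2·2222100 = 222222100.
Reading y = 2 takes A from s0 back to s0, so after x·y·y the machine is still in s0, and z then leads to the accepting state s2. Hence 222222100 ∈ L(A).

222222100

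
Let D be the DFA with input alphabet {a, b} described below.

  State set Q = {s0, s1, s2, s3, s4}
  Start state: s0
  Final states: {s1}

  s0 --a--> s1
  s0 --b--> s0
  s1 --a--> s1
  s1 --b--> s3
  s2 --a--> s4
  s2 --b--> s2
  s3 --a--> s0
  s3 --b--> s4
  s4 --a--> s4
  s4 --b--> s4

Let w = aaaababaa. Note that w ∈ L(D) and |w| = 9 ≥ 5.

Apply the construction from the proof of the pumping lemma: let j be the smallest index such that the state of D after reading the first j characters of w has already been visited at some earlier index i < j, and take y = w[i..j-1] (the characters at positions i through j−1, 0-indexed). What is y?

Run of D on w = a a a a b a b a a:
  step 0: s0  (start)
  step 1: s1  (read a: s0→s1)
  step 2: s1  (read a: s1→s1)   ← first repeat (s1 seen earlier)
  step 3: s1  (read a: s1→s1)
  step 4: s1  (read a: s1→s1)
  step 5: s3  (read b: s1→s3)
  step 6: s0  (read a: s3→s0)
  step 7: s0  (read b: s0→s0)
  step 8: s1  (read a: s0→s1)
  step 9: s1  (read a: s1→s1)

So i = 1, j = 2, giving x = w[0:1] = a, y = w[1:2] = a, z = w[2:9] = aababaa.
Check: |xy| = 2 ≤ 5 and |y| = 1 ≥ 1. Reading y takes D from s1 back to s1, so every xyⁱz is accepted.
With |Q| = 5, pigeonhole forces a state repeat no later than step 5; the substring read between the first and second visits to that state can be pumped.

a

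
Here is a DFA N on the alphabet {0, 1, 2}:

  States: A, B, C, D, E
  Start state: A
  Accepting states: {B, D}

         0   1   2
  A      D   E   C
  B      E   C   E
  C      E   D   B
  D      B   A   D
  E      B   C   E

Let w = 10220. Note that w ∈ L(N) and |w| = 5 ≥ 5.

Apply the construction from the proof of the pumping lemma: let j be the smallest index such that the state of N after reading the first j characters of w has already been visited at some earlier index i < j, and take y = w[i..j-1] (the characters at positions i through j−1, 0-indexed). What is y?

02

Run of N on w = 1 0 2 2 0:
  step 0: A  (start)
  step 1: E  (read 1: A→E)
  step 2: B  (read 0: E→B)
  step 3: E  (read 2: B→E)   ← first repeat (E seen earlier)
  step 4: E  (read 2: E→E)
  step 5: B  (read 0: E→B)

So i = 1, j = 3, giving x = w[0:1] = 1, y = w[1:3] = 02, z = w[3:5] = 20.
Check: |xy| = 3 ≤ 5 and |y| = 2 ≥ 1. Reading y takes N from E back to E, so every xyⁱz is accepted.
Since N has 5 states, any run of length ≥ 5 visits 5+1 states, so by pigeonhole some state repeats within the first 5 steps — that repeat gives the pumpable loop.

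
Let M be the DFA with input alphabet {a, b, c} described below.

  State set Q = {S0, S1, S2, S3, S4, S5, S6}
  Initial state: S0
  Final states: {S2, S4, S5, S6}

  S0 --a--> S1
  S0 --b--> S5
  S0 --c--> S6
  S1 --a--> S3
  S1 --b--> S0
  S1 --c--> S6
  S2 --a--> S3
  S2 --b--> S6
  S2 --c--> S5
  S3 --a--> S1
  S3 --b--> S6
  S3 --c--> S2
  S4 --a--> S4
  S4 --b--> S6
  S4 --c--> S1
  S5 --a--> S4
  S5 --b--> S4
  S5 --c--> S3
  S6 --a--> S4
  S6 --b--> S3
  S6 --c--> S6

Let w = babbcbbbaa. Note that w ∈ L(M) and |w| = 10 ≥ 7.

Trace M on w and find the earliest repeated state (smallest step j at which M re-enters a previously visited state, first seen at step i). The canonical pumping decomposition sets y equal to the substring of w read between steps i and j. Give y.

Run of M on w = b a b b c b b b a a:
  step 0: S0  (start)
  step 1: S5  (read b: S0→S5)
  step 2: S4  (read a: S5→S4)
  step 3: S6  (read b: S4→S6)
  step 4: S3  (read b: S6→S3)
  step 5: S2  (read c: S3→S2)
  step 6: S6  (read b: S2→S6)   ← first repeat (S6 seen earlier)
  step 7: S3  (read b: S6→S3)
  step 8: S6  (read b: S3→S6)
  step 9: S4  (read a: S6→S4)
  step 10: S4  (read a: S4→S4)

So i = 3, j = 6, giving x = w[0:3] = bab, y = w[3:6] = bcb, z = w[6:10] = bbaa.
Check: |xy| = 6 ≤ 7 and |y| = 3 ≥ 1. Reading y takes M from S6 back to S6, so every xyⁱz is accepted.

bcb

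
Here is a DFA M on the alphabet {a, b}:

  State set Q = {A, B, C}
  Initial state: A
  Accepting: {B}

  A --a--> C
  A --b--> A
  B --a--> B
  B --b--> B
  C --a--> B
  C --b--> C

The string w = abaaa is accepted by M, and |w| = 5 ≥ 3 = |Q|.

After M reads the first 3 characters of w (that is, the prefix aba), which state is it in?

B

State sequence: A -a-> C -b-> C -a-> B

After reading 3 characters, M is in state B.
(This kind of state-tracing is the core of the pumping-lemma construction: with 3 states, pigeonhole forces a repeat within the first 3 steps.)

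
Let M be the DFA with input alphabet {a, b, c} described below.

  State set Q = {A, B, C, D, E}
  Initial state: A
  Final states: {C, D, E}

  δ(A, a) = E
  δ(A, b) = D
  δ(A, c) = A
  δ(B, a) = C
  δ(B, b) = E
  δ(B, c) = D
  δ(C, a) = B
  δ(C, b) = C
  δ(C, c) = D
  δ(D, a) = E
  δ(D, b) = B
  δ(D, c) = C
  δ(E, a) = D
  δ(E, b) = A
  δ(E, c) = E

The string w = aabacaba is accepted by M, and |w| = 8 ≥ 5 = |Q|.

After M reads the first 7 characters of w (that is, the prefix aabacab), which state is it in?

Run of M on the first 7 characters of w = a a b a c a b:
  step 0: A  (start)
  step 1: E  (read a: A→E)
  step 2: D  (read a: E→D)
  step 3: B  (read b: D→B)
  step 4: C  (read a: B→C)
  step 5: D  (read c: C→D)
  step 6: E  (read a: D→E)
  step 7: A  (read b: E→A)

After reading 7 characters, M is in state A.

A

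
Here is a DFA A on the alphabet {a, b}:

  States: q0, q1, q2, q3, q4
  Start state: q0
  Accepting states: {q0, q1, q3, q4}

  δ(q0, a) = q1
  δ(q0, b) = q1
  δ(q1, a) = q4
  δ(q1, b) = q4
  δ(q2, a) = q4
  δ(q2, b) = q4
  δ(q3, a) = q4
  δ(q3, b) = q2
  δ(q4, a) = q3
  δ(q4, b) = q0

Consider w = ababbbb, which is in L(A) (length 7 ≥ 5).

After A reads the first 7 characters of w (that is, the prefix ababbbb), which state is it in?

State sequence: q0 -a-> q1 -b-> q4 -a-> q3 -b-> q2 -b-> q4 -b-> q0 -b-> q1

After reading 7 characters, A is in state q1.

q1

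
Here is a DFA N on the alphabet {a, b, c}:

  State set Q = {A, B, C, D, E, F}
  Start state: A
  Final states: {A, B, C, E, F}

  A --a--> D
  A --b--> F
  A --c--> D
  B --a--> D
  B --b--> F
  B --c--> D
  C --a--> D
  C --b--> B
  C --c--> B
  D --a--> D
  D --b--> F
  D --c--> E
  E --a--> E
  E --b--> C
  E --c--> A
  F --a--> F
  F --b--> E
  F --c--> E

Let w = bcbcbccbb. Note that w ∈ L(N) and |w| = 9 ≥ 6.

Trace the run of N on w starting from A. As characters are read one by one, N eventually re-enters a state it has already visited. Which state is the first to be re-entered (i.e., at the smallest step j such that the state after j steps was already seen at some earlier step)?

F

Run of N on w = b c b c b c c b b:
  step 0: A  (start)
  step 1: F  (read b: A→F)
  step 2: E  (read c: F→E)
  step 3: C  (read b: E→C)
  step 4: B  (read c: C→B)
  step 5: F  (read b: B→F)   ← first repeat (F seen earlier)
  step 6: E  (read c: F→E)
  step 7: A  (read c: E→A)
  step 8: F  (read b: A→F)
  step 9: E  (read b: F→E)

The earliest repeat is at step j = 5: N is in F, which it already visited at step i = 1.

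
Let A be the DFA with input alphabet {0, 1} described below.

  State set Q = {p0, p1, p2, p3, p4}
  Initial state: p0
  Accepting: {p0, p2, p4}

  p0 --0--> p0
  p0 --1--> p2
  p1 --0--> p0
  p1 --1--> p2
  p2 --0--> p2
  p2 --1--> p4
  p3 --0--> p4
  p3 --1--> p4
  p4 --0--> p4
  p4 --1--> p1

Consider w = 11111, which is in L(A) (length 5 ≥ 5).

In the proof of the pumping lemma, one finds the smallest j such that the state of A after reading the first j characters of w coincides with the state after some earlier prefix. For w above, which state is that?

p2

State sequence: p0 -1-> p2 -1-> p4 -1-> p1 -1-> p2 -1-> p4
First repeat at step 4: p2 was already visited.

The earliest repeat is at step j = 4: A is in p2, which it already visited at step i = 1.
Pumping length from the standard proof: p = 5 (the number of states). The repeated state found above gives |xy| = j ≤ 5 and |y| = j − i ≥ 1.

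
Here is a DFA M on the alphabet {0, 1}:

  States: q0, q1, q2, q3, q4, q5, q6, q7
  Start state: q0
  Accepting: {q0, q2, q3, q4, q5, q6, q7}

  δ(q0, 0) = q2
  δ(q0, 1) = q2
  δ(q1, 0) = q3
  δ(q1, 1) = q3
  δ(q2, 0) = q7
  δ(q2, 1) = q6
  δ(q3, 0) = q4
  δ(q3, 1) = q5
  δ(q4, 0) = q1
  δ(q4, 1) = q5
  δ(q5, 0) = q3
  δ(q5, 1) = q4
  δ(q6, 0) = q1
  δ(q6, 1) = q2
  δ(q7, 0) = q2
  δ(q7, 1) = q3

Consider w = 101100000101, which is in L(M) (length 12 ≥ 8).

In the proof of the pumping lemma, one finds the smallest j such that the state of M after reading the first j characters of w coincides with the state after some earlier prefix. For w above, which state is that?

q3

Run of M on w = 1 0 1 1 0 0 0 0 0 1 0 1:
  step 0: q0  (start)
  step 1: q2  (read 1: q0→q2)
  step 2: q7  (read 0: q2→q7)
  step 3: q3  (read 1: q7→q3)
  step 4: q5  (read 1: q3→q5)
  step 5: q3  (read 0: q5→q3)   ← first repeat (q3 seen earlier)
  step 6: q4  (read 0: q3→q4)
  step 7: q1  (read 0: q4→q1)
  step 8: q3  (read 0: q1→q3)
  step 9: q4  (read 0: q3→q4)
  step 10: q5  (read 1: q4→q5)
  step 11: q3  (read 0: q5→q3)
  step 12: q5  (read 1: q3→q5)

The earliest repeat is at step j = 5: M is in q3, which it already visited at step i = 3.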